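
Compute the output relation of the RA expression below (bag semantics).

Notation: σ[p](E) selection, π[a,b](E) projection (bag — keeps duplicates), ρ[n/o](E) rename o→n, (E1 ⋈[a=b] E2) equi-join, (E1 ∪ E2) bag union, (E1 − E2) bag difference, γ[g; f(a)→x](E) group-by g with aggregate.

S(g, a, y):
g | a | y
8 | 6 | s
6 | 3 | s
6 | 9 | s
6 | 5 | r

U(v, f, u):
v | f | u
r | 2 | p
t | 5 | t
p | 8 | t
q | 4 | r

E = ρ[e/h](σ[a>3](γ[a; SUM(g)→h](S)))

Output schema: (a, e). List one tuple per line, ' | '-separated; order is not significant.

Stepwise |·|:
  S → 4
  γ[a; SUM(g)→h](S) → 4
  σ[a>3](γ[a; SUM(g)→h](S)) → 3
  ρ[e/h](σ[a>3](γ[a; SUM(g)→h](S))) → 3

== RESULT ==
a | e
5 | 6
6 | 8
9 | 6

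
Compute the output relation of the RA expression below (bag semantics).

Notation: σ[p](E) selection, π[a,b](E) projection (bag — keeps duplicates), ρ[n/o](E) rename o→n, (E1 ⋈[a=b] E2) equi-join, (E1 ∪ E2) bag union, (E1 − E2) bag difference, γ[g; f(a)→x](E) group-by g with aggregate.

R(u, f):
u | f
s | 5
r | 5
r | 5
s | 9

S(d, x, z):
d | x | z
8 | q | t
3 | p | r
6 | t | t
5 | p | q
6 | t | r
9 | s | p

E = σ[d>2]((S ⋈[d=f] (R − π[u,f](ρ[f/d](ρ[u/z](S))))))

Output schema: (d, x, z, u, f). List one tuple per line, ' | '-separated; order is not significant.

Stepwise |·|:
  S → 6
  R → 4
  S → 6
  ρ[u/z](S) → 6
  ρ[f/d](ρ[u/z](S)) → 6
  π[u,f](ρ[f/d](ρ[u/z](S))) → 6
  (R − π[u,f](ρ[f/d](ρ[u/z](S)))) → 4
  (S ⋈[d=f] (R − π[u,f](ρ[f/d](ρ[u/z](S))))) → 4
  σ[d>2]((S ⋈[d=f] (R − π[u,f](ρ[f/d](ρ[u/z](S)))))) → 4

== RESULT ==
d | x | z | u | f
5 | p | q | r | 5
5 | p | q | r | 5
5 | p | q | s | 5
9 | s | p | s | 9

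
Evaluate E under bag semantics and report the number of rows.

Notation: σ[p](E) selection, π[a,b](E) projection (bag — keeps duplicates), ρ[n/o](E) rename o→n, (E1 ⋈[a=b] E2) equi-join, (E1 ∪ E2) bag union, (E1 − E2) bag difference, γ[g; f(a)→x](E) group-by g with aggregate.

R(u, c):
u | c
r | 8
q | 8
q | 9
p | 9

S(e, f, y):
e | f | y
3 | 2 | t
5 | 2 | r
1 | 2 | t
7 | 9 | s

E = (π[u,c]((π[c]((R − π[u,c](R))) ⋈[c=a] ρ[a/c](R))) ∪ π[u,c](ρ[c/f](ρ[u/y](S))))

Row counts bottom-up:
  R → 4
  R → 4
  π[u,c](R) → 4
  (R − π[u,c](R)) → 0
  π[c]((R − π[u,c](R))) → 0
  R → 4
  ρ[a/c](R) → 4
  (π[c]((R − π[u,c](R))) ⋈[c=a] ρ[a/c](R)) → 0
  π[u,c]((π[c]((R − π[u,c](R))) ⋈[c=a] ρ[a/c](R))) → 0
  S → 4
  ρ[u/y](S) → 4
  ρ[c/f](ρ[u/y](S)) → 4
  π[u,c](ρ[c/f](ρ[u/y](S))) → 4
  (π[u,c]((π[c]((R − π[u,c](R))) ⋈[c=a] ρ[a/c](R))) ∪ π[u,c](ρ[c/f](ρ[u/y](S)))) → 4

|E| = 4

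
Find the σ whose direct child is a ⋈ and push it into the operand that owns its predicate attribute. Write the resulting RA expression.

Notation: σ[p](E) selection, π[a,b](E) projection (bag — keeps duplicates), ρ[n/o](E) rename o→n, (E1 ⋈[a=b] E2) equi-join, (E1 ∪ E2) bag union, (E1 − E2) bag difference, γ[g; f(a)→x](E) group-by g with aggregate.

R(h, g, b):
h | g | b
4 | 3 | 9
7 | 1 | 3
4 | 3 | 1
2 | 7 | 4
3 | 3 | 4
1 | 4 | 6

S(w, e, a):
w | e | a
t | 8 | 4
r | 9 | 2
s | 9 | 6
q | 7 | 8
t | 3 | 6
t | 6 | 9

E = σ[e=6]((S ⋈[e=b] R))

σ filters on e, owned by the left side.
E' = (σ[e=6](S) ⋈[e=b] R)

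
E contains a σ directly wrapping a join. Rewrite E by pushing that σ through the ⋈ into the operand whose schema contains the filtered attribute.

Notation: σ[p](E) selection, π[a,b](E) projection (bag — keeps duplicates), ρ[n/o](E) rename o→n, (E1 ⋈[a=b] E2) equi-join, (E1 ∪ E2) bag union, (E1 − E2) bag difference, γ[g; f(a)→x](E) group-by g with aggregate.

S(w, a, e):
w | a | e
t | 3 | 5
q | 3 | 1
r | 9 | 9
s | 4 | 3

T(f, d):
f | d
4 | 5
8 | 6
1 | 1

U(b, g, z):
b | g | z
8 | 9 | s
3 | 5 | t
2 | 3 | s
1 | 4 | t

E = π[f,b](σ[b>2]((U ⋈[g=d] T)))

σ filters on b, owned by the left side.
E' = π[f,b]((σ[b>2](U) ⋈[g=d] T))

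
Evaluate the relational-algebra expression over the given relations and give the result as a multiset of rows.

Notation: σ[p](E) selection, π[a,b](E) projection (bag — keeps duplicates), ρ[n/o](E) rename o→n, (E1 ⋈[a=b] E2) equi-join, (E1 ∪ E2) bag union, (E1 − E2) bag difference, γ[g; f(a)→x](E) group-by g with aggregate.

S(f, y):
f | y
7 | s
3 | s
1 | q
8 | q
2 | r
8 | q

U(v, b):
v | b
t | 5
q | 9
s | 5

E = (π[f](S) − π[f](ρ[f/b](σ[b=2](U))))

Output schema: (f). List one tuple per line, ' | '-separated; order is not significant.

Per-node cardinality:
  S → 6
  π[f](S) → 6
  U → 3
  σ[b=2](U) → 0
  ρ[f/b](σ[b=2](U)) → 0
  π[f](ρ[f/b](σ[b=2](U))) → 0
  (π[f](S) − π[f](ρ[f/b](σ[b=2](U)))) → 6

== RESULT ==
f
1
2
3
7
8
8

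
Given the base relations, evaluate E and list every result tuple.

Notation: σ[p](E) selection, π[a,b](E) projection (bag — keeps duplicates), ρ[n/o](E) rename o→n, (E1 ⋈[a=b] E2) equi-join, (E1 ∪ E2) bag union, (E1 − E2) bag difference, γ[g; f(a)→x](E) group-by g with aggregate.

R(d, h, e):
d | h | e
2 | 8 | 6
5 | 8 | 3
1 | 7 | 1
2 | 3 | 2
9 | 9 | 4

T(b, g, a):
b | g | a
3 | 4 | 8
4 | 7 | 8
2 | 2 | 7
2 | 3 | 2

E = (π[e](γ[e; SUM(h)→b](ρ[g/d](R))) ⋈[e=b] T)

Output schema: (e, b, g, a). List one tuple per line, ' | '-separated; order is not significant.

Subexpression sizes:
  R → 5
  ρ[g/d](R) → 5
  γ[e; SUM(h)→b](ρ[g/d](R)) → 5
  π[e](γ[e; SUM(h)→b](ρ[g/d](R))) → 5
  T → 4
  (π[e](γ[e; SUM(h)→b](ρ[g/d](R))) ⋈[e=b] T) → 4

== RESULT ==
e | b | g | a
2 | 2 | 2 | 7
2 | 2 | 3 | 2
3 | 3 | 4 | 8
4 | 4 | 7 | 8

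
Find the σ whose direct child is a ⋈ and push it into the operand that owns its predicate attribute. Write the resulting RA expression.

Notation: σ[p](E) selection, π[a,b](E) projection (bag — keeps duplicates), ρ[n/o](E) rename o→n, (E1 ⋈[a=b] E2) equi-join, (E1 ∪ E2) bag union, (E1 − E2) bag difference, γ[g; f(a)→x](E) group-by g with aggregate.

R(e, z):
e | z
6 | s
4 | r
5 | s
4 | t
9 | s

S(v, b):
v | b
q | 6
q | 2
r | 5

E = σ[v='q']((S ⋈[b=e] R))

σ filters on v, owned by the left side.
E' = (σ[v='q'](S) ⋈[b=e] R)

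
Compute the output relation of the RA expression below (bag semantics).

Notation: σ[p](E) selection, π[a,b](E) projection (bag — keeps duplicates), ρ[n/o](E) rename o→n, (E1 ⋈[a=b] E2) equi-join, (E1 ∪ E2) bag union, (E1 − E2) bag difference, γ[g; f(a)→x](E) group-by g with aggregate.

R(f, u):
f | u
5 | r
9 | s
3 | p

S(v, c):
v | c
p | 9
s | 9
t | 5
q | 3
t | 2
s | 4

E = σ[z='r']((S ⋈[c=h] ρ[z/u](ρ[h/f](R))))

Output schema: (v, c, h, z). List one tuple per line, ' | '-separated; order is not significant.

Row counts bottom-up:
  S → 6
  R → 3
  ρ[h/f](R) → 3
  ρ[z/u](ρ[h/f](R)) → 3
  (S ⋈[c=h] ρ[z/u](ρ[h/f](R))) → 4
  σ[z='r']((S ⋈[c=h] ρ[z/u](ρ[h/f](R)))) → 1

== RESULT ==
v | c | h | z
t | 5 | 5 | r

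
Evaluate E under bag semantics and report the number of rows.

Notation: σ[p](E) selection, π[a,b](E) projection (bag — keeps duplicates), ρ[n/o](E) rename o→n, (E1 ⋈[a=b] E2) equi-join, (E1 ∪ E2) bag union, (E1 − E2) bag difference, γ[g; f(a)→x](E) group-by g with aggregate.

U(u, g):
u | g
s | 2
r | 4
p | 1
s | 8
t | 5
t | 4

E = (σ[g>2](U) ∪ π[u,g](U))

Subexpression sizes:
  U → 6
  σ[g>2](U) → 4
  U → 6
  π[u,g](U) → 6
  (σ[g>2](U) ∪ π[u,g](U)) → 10

|E| = 10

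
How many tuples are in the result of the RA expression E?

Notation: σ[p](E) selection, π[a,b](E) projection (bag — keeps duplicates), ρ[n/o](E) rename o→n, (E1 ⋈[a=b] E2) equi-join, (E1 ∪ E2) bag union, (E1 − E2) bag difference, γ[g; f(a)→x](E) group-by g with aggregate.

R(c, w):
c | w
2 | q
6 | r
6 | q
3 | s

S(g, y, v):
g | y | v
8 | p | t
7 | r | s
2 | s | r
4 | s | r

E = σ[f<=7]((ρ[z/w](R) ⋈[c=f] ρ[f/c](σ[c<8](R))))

Row counts bottom-up:
  R → 4
  ρ[z/w](R) → 4
  R → 4
  σ[c<8](R) → 4
  ρ[f/c](σ[c<8](R)) → 4
  (ρ[z/w](R) ⋈[c=f] ρ[f/c](σ[c<8](R))) → 6
  σ[f<=7]((ρ[z/w](R) ⋈[c=f] ρ[f/c](σ[c<8](R)))) → 6

|E| = 6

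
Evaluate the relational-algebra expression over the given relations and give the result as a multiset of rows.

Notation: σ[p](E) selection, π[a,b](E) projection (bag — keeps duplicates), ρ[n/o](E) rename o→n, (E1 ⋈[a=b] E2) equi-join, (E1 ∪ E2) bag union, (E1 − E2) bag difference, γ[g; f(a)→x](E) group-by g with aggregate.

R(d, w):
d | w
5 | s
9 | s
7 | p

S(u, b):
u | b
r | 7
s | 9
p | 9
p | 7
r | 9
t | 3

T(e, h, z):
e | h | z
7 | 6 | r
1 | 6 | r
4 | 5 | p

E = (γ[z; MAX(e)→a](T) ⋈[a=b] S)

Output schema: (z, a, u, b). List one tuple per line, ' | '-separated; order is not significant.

Per-node cardinality:
  T → 3
  γ[z; MAX(e)→a](T) → 2
  S → 6
  (γ[z; MAX(e)→a](T) ⋈[a=b] S) → 2

== RESULT ==
z | a | u | b
r | 7 | p | 7
r | 7 | r | 7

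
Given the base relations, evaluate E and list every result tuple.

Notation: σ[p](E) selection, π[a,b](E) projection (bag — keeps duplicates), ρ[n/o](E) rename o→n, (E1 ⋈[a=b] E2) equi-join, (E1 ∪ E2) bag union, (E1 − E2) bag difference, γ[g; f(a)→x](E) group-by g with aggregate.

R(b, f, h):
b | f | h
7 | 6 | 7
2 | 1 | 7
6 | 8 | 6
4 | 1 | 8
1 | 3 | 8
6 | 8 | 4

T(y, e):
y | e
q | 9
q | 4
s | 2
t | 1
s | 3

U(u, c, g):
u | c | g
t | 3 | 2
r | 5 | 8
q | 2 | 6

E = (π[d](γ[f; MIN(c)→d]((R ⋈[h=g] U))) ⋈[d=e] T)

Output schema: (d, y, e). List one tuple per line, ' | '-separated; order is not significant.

Subexpression sizes:
  R → 6
  U → 3
  (R ⋈[h=g] U) → 3
  γ[f; MIN(c)→d]((R ⋈[h=g] U)) → 3
  π[d](γ[f; MIN(c)→d]((R ⋈[h=g] U))) → 3
  T → 5
  (π[d](γ[f; MIN(c)→d]((R ⋈[h=g] U))) ⋈[d=e] T) → 1

== RESULT ==
d | y | e
2 | s | 2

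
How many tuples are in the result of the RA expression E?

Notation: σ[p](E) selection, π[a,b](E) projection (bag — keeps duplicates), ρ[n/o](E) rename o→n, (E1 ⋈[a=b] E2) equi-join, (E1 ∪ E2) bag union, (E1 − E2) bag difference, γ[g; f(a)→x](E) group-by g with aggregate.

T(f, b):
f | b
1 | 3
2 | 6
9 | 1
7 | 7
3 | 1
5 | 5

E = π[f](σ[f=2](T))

Per-node cardinality:
  T → 6
  σ[f=2](T) → 1
  π[f](σ[f=2](T)) → 1

|E| = 1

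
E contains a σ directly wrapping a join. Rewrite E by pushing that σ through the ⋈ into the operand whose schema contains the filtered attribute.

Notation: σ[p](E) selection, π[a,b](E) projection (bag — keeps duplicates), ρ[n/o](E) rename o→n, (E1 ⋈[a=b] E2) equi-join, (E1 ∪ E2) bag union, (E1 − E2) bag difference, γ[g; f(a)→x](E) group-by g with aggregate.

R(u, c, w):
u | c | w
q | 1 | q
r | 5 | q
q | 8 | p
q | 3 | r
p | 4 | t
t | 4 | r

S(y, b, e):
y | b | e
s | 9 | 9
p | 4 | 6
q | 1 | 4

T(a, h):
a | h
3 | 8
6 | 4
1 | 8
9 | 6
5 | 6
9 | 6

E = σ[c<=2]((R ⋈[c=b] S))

σ filters on c, owned by the left side.
E' = (σ[c<=2](R) ⋈[c=b] S)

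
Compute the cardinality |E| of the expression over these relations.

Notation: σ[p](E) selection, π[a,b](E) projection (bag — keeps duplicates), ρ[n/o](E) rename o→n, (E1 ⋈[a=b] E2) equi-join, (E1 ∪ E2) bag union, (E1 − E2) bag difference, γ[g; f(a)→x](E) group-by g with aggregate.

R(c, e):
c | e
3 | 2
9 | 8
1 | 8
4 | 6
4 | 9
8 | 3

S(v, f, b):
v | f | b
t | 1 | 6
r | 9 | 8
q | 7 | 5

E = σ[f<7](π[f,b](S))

Stepwise |·|:
  S → 3
  π[f,b](S) → 3
  σ[f<7](π[f,b](S)) → 1

|E| = 1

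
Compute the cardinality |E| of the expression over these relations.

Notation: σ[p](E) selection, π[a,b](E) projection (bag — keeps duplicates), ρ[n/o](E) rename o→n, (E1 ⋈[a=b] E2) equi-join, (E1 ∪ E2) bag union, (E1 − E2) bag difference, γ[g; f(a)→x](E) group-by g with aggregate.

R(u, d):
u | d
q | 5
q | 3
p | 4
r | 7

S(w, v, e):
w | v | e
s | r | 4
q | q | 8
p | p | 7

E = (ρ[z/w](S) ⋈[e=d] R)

Per-node cardinality:
  S → 3
  ρ[z/w](S) → 3
  R → 4
  (ρ[z/w](S) ⋈[e=d] R) → 2

|E| = 2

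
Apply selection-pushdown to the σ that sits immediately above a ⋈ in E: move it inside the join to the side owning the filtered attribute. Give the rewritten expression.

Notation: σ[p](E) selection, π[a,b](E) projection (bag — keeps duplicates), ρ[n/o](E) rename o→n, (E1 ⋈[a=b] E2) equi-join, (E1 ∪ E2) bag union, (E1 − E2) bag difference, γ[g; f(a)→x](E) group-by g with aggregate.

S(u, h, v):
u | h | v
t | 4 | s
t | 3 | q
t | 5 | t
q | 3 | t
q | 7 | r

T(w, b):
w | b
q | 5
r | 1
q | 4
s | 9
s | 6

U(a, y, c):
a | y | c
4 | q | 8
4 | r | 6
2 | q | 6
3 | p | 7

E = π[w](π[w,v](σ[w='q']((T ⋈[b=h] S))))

σ filters on w, owned by the left side.
E' = π[w](π[w,v]((σ[w='q'](T) ⋈[b=h] S)))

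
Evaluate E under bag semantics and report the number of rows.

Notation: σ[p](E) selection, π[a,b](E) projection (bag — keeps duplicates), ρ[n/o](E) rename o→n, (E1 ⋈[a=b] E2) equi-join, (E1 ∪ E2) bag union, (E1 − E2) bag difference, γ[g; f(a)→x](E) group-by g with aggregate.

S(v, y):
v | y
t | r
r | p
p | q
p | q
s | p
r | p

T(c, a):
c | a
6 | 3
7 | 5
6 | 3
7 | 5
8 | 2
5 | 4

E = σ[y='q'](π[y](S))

Stepwise |·|:
  S → 6
  π[y](S) → 6
  σ[y='q'](π[y](S)) → 2

|E| = 2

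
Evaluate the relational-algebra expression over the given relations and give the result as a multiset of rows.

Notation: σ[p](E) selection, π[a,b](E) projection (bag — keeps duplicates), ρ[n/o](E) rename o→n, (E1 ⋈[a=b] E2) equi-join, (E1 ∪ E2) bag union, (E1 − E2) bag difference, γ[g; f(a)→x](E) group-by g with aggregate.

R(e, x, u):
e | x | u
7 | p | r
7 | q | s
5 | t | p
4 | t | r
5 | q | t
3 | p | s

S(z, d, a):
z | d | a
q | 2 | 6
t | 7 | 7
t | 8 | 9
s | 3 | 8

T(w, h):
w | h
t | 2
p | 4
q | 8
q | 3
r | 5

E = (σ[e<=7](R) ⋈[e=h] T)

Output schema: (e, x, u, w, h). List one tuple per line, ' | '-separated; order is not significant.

Stepwise |·|:
  R → 6
  σ[e<=7](R) → 6
  T → 5
  (σ[e<=7](R) ⋈[e=h] T) → 4

== RESULT ==
e | x | u | w | h
3 | p | s | q | 3
4 | t | r | p | 4
5 | q | t | r | 5
5 | t | p | r | 5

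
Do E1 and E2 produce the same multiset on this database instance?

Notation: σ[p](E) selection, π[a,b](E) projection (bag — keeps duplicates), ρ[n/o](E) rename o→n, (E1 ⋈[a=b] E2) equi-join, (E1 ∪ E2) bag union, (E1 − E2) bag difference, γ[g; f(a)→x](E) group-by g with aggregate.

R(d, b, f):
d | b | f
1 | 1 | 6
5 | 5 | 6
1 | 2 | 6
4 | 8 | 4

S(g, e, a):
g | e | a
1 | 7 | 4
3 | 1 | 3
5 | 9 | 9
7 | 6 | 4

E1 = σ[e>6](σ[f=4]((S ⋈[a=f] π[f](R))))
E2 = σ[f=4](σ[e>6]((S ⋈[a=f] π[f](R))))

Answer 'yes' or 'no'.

E1 stepwise |·|:
  S → 4
  R → 4
  π[f](R) → 4
  (S ⋈[a=f] π[f](R)) → 2
  σ[f=4]((S ⋈[a=f] π[f](R))) → 2
  σ[e>6](σ[f=4]((S ⋈[a=f] π[f](R)))) → 1
E2 stepwise |·|:
  S → 4
  R → 4
  π[f](R) → 4
  (S ⋈[a=f] π[f](R)) → 2
  σ[e>6]((S ⋈[a=f] π[f](R))) → 1
  σ[f=4](σ[e>6]((S ⋈[a=f] π[f](R)))) → 1

E1 and E2 produce the same multiset:
g | e | a | f
1 | 7 | 4 | 4

yes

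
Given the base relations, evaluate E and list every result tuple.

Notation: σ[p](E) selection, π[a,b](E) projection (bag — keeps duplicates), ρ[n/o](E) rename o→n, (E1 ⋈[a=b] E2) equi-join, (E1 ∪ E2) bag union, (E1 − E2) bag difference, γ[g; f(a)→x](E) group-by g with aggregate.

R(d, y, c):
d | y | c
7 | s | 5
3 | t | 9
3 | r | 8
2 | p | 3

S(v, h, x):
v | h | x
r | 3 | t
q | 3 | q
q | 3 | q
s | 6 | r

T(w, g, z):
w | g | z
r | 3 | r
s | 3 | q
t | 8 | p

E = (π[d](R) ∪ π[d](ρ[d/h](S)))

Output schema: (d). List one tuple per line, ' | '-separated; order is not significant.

Subexpression sizes:
  R → 4
  π[d](R) → 4
  S → 4
  ρ[d/h](S) → 4
  π[d](ρ[d/h](S)) → 4
  (π[d](R) ∪ π[d](ρ[d/h](S))) → 8

== RESULT ==
d
2
3
3
3
3
3
6
7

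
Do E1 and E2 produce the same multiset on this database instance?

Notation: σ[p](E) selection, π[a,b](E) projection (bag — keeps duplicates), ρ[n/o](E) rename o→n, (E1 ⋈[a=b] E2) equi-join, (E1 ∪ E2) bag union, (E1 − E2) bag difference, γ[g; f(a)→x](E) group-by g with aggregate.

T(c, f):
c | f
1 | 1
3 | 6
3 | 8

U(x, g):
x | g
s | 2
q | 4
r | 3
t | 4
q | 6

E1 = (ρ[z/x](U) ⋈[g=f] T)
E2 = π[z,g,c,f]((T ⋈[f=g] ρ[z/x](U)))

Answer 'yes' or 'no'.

E1 row counts bottom-up:
  U → 5
  ρ[z/x](U) → 5
  T → 3
  (ρ[z/x](U) ⋈[g=f] T) → 1
E2 row counts bottom-up:
  T → 3
  U → 5
  ρ[z/x](U) → 5
  (T ⋈[f=g] ρ[z/x](U)) → 1
  π[z,g,c,f]((T ⋈[f=g] ρ[z/x](U))) → 1

E1 and E2 produce the same multiset:
z | g | c | f
q | 6 | 3 | 6

yes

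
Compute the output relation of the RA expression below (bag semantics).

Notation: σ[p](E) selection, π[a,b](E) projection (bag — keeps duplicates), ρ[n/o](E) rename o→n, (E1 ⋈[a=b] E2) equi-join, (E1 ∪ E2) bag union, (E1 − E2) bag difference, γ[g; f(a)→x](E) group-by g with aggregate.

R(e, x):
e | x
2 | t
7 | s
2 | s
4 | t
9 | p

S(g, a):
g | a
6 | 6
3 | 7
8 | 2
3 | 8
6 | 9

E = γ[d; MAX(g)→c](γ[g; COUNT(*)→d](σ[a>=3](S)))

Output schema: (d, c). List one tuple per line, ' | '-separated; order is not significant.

Row counts bottom-up:
  S → 5
  σ[a>=3](S) → 4
  γ[g; COUNT(*)→d](σ[a>=3](S)) → 2
  γ[d; MAX(g)→c](γ[g; COUNT(*)→d](σ[a>=3](S))) → 1

== RESULT ==
d | c
2 | 6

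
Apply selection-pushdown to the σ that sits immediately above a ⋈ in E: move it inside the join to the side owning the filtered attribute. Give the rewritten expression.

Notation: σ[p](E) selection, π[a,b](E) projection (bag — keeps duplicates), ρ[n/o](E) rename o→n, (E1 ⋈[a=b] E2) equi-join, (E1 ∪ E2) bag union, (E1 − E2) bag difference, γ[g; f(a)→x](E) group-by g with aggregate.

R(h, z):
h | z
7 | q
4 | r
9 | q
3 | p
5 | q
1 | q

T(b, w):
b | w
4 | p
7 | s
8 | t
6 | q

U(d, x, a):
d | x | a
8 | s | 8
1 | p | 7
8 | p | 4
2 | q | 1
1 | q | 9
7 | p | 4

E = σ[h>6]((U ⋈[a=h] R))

σ filters on h, owned by the right side.
E' = (U ⋈[a=h] σ[h>6](R))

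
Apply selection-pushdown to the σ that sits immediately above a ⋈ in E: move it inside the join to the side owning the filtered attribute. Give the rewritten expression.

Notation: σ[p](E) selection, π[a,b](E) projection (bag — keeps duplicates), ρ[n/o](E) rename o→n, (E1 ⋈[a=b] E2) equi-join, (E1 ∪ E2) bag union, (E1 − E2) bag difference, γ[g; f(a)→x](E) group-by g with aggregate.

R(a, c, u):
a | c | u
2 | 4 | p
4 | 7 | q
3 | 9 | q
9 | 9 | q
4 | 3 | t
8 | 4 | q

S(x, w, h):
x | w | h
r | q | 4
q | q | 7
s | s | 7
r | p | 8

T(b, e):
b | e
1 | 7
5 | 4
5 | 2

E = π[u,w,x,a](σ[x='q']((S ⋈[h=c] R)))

σ filters on x, owned by the left side.
E' = π[u,w,x,a]((σ[x='q'](S) ⋈[h=c] R))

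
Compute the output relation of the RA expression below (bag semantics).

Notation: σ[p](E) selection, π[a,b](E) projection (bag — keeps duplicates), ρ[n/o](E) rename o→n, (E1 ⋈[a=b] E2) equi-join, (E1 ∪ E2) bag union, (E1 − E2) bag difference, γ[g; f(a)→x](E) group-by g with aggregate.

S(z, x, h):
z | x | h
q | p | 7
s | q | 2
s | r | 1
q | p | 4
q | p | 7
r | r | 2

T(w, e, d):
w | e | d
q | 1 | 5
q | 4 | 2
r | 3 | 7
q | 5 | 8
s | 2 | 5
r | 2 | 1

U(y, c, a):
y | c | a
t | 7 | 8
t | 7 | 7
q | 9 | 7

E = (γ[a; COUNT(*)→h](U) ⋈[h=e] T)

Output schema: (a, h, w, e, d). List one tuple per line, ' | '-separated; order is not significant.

Per-node cardinality:
  U → 3
  γ[a; COUNT(*)→h](U) → 2
  T → 6
  (γ[a; COUNT(*)→h](U) ⋈[h=e] T) → 3

== RESULT ==
a | h | w | e | d
7 | 2 | r | 2 | 1
7 | 2 | s | 2 | 5
8 | 1 | q | 1 | 5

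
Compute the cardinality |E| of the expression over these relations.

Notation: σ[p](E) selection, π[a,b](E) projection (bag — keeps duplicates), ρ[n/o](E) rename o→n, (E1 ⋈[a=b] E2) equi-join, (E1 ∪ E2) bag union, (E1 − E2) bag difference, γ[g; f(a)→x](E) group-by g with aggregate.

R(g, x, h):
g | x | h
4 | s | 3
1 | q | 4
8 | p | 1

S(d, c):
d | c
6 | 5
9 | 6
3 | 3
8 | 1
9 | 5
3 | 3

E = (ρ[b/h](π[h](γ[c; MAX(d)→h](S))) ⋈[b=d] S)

Stepwise |·|:
  S → 6
  γ[c; MAX(d)→h](S) → 4
  π[h](γ[c; MAX(d)→h](S)) → 4
  ρ[b/h](π[h](γ[c; MAX(d)→h](S))) → 4
  S → 6
  (ρ[b/h](π[h](γ[c; MAX(d)→h](S))) ⋈[b=d] S) → 7

|E| = 7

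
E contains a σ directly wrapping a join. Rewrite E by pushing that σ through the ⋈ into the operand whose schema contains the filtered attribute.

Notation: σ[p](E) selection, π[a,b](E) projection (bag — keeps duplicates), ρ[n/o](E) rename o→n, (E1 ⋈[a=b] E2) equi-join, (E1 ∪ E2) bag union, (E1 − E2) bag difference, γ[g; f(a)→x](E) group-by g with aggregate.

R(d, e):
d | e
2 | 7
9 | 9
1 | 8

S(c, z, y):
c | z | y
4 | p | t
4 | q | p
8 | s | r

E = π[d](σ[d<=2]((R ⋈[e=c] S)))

σ filters on d, owned by the left side.
E' = π[d]((σ[d<=2](R) ⋈[e=c] S))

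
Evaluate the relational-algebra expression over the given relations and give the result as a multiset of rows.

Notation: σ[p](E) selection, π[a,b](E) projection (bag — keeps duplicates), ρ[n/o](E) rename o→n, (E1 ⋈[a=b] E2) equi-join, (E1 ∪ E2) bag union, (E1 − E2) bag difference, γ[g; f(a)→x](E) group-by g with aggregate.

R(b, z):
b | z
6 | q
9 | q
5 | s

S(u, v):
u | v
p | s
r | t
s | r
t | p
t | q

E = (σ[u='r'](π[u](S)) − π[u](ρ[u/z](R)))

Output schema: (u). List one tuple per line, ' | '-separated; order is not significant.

Per-node cardinality:
  S → 5
  π[u](S) → 5
  σ[u='r'](π[u](S)) → 1
  R → 3
  ρ[u/z](R) → 3
  π[u](ρ[u/z](R)) → 3
  (σ[u='r'](π[u](S)) − π[u](ρ[u/z](R))) → 1

== RESULT ==
u
r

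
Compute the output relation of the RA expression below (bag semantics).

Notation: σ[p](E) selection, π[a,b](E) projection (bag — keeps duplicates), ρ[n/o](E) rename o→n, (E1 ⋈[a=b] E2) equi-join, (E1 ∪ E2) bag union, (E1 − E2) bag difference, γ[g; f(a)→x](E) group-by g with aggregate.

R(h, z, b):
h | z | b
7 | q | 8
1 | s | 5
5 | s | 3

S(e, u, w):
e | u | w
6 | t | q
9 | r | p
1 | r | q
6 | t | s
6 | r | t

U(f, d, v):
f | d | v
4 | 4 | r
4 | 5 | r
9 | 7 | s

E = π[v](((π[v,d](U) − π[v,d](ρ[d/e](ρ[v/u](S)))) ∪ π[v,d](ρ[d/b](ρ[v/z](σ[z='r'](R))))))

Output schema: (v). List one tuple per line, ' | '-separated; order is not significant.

Row counts bottom-up:
  U → 3
  π[v,d](U) → 3
  S → 5
  ρ[v/u](S) → 5
  ρ[d/e](ρ[v/u](S)) → 5
  π[v,d](ρ[d/e](ρ[v/u](S))) → 5
  (π[v,d](U) − π[v,d](ρ[d/e](ρ[v/u](S)))) → 3
  R → 3
  σ[z='r'](R) → 0
  ρ[v/z](σ[z='r'](R)) → 0
  ρ[d/b](ρ[v/z](σ[z='r'](R))) → 0
  π[v,d](ρ[d/b](ρ[v/z](σ[z='r'](R)))) → 0
  ((π[v,d](U) − π[v,d](ρ[d/e](ρ[v/u](S)))) ∪ π[v,d](ρ[d/b](ρ[v/z](σ[z='r'](R))))) → 3
  π[v](((π[v,d](U) − π[v,d](ρ[d/e](ρ[v/u](S)))) ∪ π[v,d](ρ[d/b](ρ[v/z](σ[z='r'](R)))))) → 3

== RESULT ==
v
r
r
s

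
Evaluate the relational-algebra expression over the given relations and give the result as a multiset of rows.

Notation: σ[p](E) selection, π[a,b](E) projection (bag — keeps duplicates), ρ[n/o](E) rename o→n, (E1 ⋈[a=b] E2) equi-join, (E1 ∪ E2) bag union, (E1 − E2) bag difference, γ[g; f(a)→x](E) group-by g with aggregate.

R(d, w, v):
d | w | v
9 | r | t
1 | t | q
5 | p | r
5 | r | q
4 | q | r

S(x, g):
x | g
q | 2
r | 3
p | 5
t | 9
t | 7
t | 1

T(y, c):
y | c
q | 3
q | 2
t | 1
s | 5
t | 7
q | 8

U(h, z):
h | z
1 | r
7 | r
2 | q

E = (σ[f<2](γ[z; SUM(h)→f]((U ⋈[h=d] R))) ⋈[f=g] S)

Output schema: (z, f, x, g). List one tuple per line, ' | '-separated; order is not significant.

Subexpression sizes:
  U → 3
  R → 5
  (U ⋈[h=d] R) → 1
  γ[z; SUM(h)→f]((U ⋈[h=d] R)) → 1
  σ[f<2](γ[z; SUM(h)→f]((U ⋈[h=d] R))) → 1
  S → 6
  (σ[f<2](γ[z; SUM(h)→f]((U ⋈[h=d] R))) ⋈[f=g] S) → 1

== RESULT ==
z | f | x | g
r | 1 | t | 1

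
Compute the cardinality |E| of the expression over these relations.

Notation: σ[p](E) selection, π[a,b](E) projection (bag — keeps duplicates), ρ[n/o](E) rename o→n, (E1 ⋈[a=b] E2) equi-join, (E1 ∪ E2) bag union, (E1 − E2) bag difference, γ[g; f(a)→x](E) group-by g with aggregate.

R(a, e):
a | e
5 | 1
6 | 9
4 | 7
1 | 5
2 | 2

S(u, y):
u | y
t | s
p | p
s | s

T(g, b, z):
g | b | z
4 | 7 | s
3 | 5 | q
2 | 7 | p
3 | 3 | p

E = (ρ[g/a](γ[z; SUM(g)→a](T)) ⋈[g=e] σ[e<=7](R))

Subexpression sizes:
  T → 4
  γ[z; SUM(g)→a](T) → 3
  ρ[g/a](γ[z; SUM(g)→a](T)) → 3
  R → 5
  σ[e<=7](R) → 4
  (ρ[g/a](γ[z; SUM(g)→a](T)) ⋈[g=e] σ[e<=7](R)) → 1

|E| = 1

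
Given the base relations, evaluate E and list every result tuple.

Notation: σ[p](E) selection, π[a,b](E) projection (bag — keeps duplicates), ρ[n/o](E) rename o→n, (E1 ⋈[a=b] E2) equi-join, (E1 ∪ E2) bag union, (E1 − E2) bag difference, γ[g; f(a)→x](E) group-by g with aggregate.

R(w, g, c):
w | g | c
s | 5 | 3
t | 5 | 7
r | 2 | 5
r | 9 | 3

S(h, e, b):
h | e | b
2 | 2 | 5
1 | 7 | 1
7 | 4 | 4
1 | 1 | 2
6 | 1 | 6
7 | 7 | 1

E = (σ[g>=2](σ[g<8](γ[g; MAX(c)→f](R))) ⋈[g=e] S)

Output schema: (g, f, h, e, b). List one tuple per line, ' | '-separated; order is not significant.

Per-node cardinality:
  R → 4
  γ[g; MAX(c)→f](R) → 3
  σ[g<8](γ[g; MAX(c)→f](R)) → 2
  σ[g>=2](σ[g<8](γ[g; MAX(c)→f](R))) → 2
  S → 6
  (σ[g>=2](σ[g<8](γ[g; MAX(c)→f](R))) ⋈[g=e] S) → 1

== RESULT ==
g | f | h | e | b
2 | 5 | 2 | 2 | 5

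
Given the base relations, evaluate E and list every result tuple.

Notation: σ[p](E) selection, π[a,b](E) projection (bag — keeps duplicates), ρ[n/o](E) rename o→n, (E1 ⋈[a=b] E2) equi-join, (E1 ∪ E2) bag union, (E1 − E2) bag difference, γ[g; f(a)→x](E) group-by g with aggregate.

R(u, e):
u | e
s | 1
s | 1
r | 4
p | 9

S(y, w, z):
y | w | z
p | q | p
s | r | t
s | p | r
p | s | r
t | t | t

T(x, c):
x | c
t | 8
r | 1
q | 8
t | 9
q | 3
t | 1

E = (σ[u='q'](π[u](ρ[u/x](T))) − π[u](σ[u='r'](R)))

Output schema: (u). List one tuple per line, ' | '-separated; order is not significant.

Subexpression sizes:
  T → 6
  ρ[u/x](T) → 6
  π[u](ρ[u/x](T)) → 6
  σ[u='q'](π[u](ρ[u/x](T))) → 2
  R → 4
  σ[u='r'](R) → 1
  π[u](σ[u='r'](R)) → 1
  (σ[u='q'](π[u](ρ[u/x](T))) − π[u](σ[u='r'](R))) → 2

== RESULT ==
u
q
q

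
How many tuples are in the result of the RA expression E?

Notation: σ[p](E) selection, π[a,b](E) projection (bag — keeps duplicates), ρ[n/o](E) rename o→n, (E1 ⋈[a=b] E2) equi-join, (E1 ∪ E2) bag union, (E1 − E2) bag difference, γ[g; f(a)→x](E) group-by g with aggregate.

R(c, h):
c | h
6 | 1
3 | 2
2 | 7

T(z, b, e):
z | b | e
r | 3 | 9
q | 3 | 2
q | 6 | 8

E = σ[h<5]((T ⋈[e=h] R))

Subexpression sizes:
  T → 3
  R → 3
  (T ⋈[e=h] R) → 1
  σ[h<5]((T ⋈[e=h] R)) → 1

|E| = 1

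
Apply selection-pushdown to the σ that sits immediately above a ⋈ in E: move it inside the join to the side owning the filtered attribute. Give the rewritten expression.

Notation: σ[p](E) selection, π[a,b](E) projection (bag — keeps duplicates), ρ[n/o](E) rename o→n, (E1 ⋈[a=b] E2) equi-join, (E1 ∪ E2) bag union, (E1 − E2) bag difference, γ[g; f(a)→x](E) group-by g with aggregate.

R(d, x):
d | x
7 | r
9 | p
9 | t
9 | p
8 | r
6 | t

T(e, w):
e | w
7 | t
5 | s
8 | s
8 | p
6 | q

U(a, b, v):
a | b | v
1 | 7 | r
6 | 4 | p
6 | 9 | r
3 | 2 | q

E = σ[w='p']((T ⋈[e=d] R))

σ filters on w, owned by the left side.
E' = (σ[w='p'](T) ⋈[e=d] R)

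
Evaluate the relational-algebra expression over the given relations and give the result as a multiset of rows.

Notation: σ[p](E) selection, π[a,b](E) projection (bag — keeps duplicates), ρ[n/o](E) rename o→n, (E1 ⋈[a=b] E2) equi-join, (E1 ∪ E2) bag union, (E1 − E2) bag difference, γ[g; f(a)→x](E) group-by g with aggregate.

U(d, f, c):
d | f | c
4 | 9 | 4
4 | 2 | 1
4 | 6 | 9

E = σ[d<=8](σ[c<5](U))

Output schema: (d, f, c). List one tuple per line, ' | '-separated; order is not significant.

Subexpression sizes:
  U → 3
  σ[c<5](U) → 2
  σ[d<=8](σ[c<5](U)) → 2

== RESULT ==
d | f | c
4 | 2 | 1
4 | 9 | 4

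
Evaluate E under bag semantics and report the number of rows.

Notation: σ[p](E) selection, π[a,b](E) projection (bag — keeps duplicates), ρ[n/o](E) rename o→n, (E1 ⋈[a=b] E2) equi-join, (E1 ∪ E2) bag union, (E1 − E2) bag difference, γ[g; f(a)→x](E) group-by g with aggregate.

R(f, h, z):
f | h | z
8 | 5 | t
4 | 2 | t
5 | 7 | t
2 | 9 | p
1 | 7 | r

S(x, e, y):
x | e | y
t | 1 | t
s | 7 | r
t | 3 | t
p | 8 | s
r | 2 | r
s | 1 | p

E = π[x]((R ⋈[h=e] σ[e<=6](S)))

Row counts bottom-up:
  R → 5
  S → 6
  σ[e<=6](S) → 4
  (R ⋈[h=e] σ[e<=6](S)) → 1
  π[x]((R ⋈[h=e] σ[e<=6](S))) → 1

|E| = 1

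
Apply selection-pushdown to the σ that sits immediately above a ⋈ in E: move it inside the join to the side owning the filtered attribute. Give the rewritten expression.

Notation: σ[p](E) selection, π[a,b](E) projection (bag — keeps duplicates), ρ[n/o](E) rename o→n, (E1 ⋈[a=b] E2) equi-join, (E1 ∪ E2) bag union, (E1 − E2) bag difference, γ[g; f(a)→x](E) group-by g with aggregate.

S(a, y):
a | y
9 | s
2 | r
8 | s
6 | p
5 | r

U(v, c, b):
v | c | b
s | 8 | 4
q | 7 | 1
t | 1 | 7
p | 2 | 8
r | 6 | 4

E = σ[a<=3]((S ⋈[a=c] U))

σ filters on a, owned by the left side.
E' = (σ[a<=3](S) ⋈[a=c] U)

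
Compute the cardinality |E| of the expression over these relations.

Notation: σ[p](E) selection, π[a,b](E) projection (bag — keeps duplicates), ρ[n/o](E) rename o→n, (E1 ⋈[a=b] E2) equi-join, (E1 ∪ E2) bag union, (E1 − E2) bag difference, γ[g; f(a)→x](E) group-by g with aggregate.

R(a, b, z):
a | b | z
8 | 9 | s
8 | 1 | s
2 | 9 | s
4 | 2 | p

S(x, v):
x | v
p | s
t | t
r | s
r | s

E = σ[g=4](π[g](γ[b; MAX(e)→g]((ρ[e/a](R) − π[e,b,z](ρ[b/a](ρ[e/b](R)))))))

Subexpression sizes:
  R → 4
  ρ[e/a](R) → 4
  R → 4
  ρ[e/b](R) → 4
  ρ[b/a](ρ[e/b](R)) → 4
  π[e,b,z](ρ[b/a](ρ[e/b](R))) → 4
  (ρ[e/a](R) − π[e,b,z](ρ[b/a](ρ[e/b](R)))) → 4
  γ[b; MAX(e)→g]((ρ[e/a](R) − π[e,b,z](ρ[b/a](ρ[e/b](R))))) → 3
  π[g](γ[b; MAX(e)→g]((ρ[e/a](R) − π[e,b,z](ρ[b/a](ρ[e/b](R)))))) → 3
  σ[g=4](π[g](γ[b; MAX(e)→g]((ρ[e/a](R) − π[e,b,z](ρ[b/a](ρ[e/b](R))))))) → 1

|E| = 1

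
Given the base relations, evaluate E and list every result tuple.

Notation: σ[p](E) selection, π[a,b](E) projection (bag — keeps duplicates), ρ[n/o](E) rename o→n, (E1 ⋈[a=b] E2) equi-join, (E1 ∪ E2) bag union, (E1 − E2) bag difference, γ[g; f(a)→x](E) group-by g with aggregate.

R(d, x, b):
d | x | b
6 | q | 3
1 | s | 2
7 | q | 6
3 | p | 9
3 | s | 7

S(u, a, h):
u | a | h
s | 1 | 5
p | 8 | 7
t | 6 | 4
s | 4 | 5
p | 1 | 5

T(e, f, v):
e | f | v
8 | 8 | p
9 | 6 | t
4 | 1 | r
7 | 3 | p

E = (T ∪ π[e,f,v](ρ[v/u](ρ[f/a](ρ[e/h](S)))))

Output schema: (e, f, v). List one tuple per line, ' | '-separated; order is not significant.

Row counts bottom-up:
  T → 4
  S → 5
  ρ[e/h](S) → 5
  ρ[f/a](ρ[e/h](S)) → 5
  ρ[v/u](ρ[f/a](ρ[e/h](S))) → 5
  π[e,f,v](ρ[v/u](ρ[f/a](ρ[e/h](S)))) → 5
  (T ∪ π[e,f,v](ρ[v/u](ρ[f/a](ρ[e/h](S))))) → 9

== RESULT ==
e | f | v
4 | 1 | r
4 | 6 | t
5 | 1 | p
5 | 1 | s
5 | 4 | s
7 | 3 | p
7 | 8 | p
8 | 8 | p
9 | 6 | t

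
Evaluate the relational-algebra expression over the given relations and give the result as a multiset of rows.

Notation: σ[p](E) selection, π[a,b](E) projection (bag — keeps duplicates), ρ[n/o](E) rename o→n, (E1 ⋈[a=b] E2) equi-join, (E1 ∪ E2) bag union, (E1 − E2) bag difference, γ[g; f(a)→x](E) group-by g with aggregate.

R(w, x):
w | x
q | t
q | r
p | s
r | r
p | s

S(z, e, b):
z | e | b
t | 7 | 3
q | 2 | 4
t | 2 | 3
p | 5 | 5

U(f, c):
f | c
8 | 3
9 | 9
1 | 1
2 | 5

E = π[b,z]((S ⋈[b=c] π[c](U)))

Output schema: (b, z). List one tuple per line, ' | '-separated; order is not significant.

Subexpression sizes:
  S → 4
  U → 4
  π[c](U) → 4
  (S ⋈[b=c] π[c](U)) → 3
  π[b,z]((S ⋈[b=c] π[c](U))) → 3

== RESULT ==
b | z
3 | t
3 | t
5 | p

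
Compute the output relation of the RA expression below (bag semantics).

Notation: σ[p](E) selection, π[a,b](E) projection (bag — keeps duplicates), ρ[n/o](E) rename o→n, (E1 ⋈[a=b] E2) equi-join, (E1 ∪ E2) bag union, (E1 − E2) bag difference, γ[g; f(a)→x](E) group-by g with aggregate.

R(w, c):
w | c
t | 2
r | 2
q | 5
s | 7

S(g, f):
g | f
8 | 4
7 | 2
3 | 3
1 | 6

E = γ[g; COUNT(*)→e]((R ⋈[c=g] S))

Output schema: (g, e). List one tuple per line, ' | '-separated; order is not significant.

Per-node cardinality:
  R → 4
  S → 4
  (R ⋈[c=g] S) → 1
  γ[g; COUNT(*)→e]((R ⋈[c=g] S)) → 1

== RESULT ==
g | e
7 | 1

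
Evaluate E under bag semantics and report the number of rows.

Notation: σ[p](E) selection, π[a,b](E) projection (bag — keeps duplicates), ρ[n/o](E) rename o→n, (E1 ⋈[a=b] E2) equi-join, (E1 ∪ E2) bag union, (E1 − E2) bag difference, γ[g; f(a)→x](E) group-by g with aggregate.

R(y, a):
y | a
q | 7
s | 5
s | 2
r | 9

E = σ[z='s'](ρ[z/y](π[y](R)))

Stepwise |·|:
  R → 4
  π[y](R) → 4
  ρ[z/y](π[y](R)) → 4
  σ[z='s'](ρ[z/y](π[y](R))) → 2

|E| = 2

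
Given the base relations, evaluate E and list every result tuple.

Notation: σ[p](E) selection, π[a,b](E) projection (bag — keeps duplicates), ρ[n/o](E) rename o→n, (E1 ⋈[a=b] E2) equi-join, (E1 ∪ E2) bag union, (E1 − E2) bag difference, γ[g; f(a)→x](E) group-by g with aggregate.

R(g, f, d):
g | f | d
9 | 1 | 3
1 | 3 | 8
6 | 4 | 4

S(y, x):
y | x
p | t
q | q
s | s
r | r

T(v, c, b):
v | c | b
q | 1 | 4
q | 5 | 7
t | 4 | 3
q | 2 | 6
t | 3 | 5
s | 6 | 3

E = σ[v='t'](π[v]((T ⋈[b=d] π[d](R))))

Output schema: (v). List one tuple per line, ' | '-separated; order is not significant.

Subexpression sizes:
  T → 6
  R → 3
  π[d](R) → 3
  (T ⋈[b=d] π[d](R)) → 3
  π[v]((T ⋈[b=d] π[d](R))) → 3
  σ[v='t'](π[v]((T ⋈[b=d] π[d](R)))) → 1

== RESULT ==
v
t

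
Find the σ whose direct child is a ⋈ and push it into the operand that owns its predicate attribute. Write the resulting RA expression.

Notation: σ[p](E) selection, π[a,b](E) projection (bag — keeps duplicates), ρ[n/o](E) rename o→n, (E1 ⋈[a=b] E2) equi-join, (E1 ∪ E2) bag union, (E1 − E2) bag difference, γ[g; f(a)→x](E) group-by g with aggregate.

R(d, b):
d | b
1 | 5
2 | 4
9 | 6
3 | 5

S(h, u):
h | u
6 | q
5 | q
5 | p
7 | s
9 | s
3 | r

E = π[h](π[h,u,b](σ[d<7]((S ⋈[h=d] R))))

σ filters on d, owned by the right side.
E' = π[h](π[h,u,b]((S ⋈[h=d] σ[d<7](R))))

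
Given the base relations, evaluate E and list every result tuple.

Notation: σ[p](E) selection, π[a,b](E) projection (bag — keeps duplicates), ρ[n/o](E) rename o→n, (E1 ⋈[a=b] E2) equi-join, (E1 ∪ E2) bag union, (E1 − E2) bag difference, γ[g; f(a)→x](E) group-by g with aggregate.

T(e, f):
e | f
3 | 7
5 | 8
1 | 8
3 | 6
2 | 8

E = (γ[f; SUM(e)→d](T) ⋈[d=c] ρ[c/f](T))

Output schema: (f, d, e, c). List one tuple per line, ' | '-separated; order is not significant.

Subexpression sizes:
  T → 5
  γ[f; SUM(e)→d](T) → 3
  T → 5
  ρ[c/f](T) → 5
  (γ[f; SUM(e)→d](T) ⋈[d=c] ρ[c/f](T)) → 3

== RESULT ==
f | d | e | c
8 | 8 | 1 | 8
8 | 8 | 2 | 8
8 | 8 | 5 | 8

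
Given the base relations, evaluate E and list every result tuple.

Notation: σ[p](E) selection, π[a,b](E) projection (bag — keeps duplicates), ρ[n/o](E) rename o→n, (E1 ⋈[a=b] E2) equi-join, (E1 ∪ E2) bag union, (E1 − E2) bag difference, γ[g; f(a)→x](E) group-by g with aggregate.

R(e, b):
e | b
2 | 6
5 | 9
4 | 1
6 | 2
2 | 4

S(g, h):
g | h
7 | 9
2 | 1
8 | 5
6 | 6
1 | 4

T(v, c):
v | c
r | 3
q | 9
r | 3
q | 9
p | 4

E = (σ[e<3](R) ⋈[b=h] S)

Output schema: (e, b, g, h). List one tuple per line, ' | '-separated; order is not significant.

Per-node cardinality:
  R → 5
  σ[e<3](R) → 2
  S → 5
  (σ[e<3](R) ⋈[b=h] S) → 2

== RESULT ==
e | b | g | h
2 | 4 | 1 | 4
2 | 6 | 6 | 6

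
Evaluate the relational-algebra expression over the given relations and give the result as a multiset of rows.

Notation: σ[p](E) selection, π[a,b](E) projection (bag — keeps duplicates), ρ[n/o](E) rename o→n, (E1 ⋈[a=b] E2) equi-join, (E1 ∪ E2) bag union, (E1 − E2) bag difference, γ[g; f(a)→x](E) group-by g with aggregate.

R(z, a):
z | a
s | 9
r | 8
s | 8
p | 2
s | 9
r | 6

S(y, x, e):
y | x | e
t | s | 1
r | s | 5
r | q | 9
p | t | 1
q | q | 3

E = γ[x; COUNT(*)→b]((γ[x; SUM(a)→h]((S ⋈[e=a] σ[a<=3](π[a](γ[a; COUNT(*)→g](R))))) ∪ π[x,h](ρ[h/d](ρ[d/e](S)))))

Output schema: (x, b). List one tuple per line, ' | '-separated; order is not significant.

Stepwise |·|:
  S → 5
  R → 6
  γ[a; COUNT(*)→g](R) → 4
  π[a](γ[a; COUNT(*)→g](R)) → 4
  σ[a<=3](π[a](γ[a; COUNT(*)→g](R))) → 1
  (S ⋈[e=a] σ[a<=3](π[a](γ[a; COUNT(*)→g](R)))) → 0
  γ[x; SUM(a)→h]((S ⋈[e=a] σ[a<=3](π[a](γ[a; COUNT(*)→g](R))))) → 0
  S → 5
  ρ[d/e](S) → 5
  ρ[h/d](ρ[d/e](S)) → 5
  π[x,h](ρ[h/d](ρ[d/e](S))) → 5
  (γ[x; SUM(a)→h]((S ⋈[e=a] σ[a<=3](π[a](γ[a; COUNT(*)→g](R))))) ∪ π[x,h](ρ[h/d](ρ[d/e](S)))) → 5
  γ[x; COUNT(*)→b]((γ[x; SUM(a)→h]((S ⋈[e=a] σ[a<=3](π[a](γ[a; COUNT(*)→g](R))))) ∪ π[x,h](ρ[h/d](ρ[d/e](S))))) → 3

== RESULT ==
x | b
q | 2
s | 2
t | 1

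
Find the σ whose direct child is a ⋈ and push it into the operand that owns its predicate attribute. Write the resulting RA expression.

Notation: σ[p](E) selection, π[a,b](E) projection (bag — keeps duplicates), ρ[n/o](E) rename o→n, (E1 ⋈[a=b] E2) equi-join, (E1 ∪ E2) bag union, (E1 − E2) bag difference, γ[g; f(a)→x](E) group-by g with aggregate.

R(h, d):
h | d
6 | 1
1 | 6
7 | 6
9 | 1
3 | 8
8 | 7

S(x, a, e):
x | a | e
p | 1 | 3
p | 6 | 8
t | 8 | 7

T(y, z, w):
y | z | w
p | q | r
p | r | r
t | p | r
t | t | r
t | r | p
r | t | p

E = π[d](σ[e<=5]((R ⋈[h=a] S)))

σ filters on e, owned by the right side.
E' = π[d]((R ⋈[h=a] σ[e<=5](S)))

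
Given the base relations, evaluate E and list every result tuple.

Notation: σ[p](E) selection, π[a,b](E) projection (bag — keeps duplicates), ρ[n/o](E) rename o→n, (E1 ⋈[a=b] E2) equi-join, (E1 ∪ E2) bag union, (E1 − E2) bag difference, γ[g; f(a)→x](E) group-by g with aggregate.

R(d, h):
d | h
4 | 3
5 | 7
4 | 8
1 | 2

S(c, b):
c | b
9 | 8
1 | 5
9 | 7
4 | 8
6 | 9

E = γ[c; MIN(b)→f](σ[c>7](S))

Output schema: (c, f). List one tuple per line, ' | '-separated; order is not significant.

Per-node cardinality:
  S → 5
  σ[c>7](S) → 2
  γ[c; MIN(b)→f](σ[c>7](S)) → 1

== RESULT ==
c | f
9 | 7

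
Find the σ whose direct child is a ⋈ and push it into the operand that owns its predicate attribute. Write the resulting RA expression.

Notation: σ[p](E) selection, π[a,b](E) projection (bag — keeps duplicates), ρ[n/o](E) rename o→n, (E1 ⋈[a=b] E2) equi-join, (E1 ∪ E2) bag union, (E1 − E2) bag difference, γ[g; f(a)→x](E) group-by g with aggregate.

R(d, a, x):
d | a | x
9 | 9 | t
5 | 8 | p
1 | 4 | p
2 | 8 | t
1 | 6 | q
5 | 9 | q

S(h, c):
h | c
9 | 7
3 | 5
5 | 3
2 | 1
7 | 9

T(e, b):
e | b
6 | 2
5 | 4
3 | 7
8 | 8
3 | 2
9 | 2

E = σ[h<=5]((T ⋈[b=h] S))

σ filters on h, owned by the right side.
E' = (T ⋈[b=h] σ[h<=5](S))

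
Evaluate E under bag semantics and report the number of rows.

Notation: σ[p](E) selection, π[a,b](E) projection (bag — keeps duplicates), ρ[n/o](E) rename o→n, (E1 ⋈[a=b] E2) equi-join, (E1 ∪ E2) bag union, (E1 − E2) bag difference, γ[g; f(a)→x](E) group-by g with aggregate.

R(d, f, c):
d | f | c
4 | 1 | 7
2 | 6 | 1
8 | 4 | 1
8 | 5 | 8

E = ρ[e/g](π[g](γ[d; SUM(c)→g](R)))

Per-node cardinality:
  R → 4
  γ[d; SUM(c)→g](R) → 3
  π[g](γ[d; SUM(c)→g](R)) → 3
  ρ[e/g](π[g](γ[d; SUM(c)→g](R))) → 3

|E| = 3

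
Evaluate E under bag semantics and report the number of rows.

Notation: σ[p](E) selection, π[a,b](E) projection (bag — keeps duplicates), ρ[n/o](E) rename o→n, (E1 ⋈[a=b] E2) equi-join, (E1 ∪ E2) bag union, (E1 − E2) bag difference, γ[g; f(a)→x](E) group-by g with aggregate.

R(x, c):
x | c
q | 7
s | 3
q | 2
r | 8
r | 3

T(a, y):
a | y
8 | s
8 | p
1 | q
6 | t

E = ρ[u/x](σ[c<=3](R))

Per-node cardinality:
  R → 5
  σ[c<=3](R) → 3
  ρ[u/x](σ[c<=3](R)) → 3

|E| = 3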